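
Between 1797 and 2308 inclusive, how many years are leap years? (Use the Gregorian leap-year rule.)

Multiples of 4 in [1797,2308]: 128.
Of those, multiples of 100: 6 (not leap unless ÷400).
Multiples of 400: 1.
Leap years = 128 − 6 + 1 = 123.

123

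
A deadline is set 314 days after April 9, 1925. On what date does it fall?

February 17, 1926

Apr has 30 days: +22 → May 1, 1925 (292 left).
May has 31 days: +31 → Jun 1, 1925 (261 left).
Jun has 30 days: +30 → Jul 1, 1925 (231 left).
Jul has 31 days: +31 → Aug 1, 1925 (200 left).
Aug has 31 days: +31 → Sep 1, 1925 (169 left).
Sep has 30 days: +30 → Oct 1, 1925 (139 left).
Oct has 31 days: +31 → Nov 1, 1925 (108 left).
Nov has 30 days: +30 → Dec 1, 1925 (78 left).
Dec has 31 days: +31 → Jan 1, 1926 (47 left).
Jan has 31 days: +31 → Feb 1, 1926 (16 left).
+16 → Feb 17, 1926.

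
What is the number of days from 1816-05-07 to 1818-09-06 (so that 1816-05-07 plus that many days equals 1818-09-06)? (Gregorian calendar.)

May 7, 1816 → May 7, 1817: 365 days.
May 7, 1817 → May 7, 1818: 365 days.
May 7, 1818 → Jun 7, 1818: 31 days (May has 31).
Jun 7, 1818 → Jul 7, 1818: 30 days (June has 30).
Jul 7, 1818 → Aug 7, 1818: 31 days (July has 31).
Aug 7, 1818 → Sep 6, 1818: 30 days.
Total: 852 days.

852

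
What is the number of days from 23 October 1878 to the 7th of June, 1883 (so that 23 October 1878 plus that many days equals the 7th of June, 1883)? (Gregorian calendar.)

Oct 23, 1878 → Oct 23, 1879: 365 days.
Oct 23, 1879 → Oct 23, 1880: 366 days (Feb 29, 1880 is in that span).
Oct 23, 1880 → Oct 23, 1881: 365 days.
Oct 23, 1881 → Oct 23, 1882: 365 days.
Oct 23, 1882 → Nov 23, 1882: 31 days (October has 31).
Nov 23, 1882 → Dec 23, 1882: 30 days (November has 30).
Dec 23, 1882 → Jan 23, 1883: 31 days (December has 31).
Jan 23, 1883 → Feb 23, 1883: 31 days (January has 31).
Feb 23, 1883 → Mar 23, 1883: 28 days (February has 28).
Mar 23, 1883 → Apr 23, 1883: 31 days (March has 31).
Apr 23, 1883 → May 23, 1883: 30 days (April has 30).
May 23, 1883 → Jun 7, 1883: 15 days.
Total: 1688 days.

1688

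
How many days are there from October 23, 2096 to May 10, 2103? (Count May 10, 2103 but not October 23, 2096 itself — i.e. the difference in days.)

Oct 23, 2096 → Oct 23, 2097: 365 days.
Oct 23, 2097 → Oct 23, 2098: 365 days.
Oct 23, 2098 → Oct 23, 2099: 365 days.
Oct 23, 2099 → Oct 23, 2100: 365 days.
Oct 23, 2100 → Oct 23, 2101: 365 days.
Oct 23, 2101 → Oct 23, 2102: 365 days.
Oct 23, 2102 → Nov 23, 2102: 31 days (October has 31).
Nov 23, 2102 → Dec 23, 2102: 30 days (November has 30).
Dec 23, 2102 → Jan 23, 2103: 31 days (December has 31).
Jan 23, 2103 → Feb 23, 2103: 31 days (January has 31).
Feb 23, 2103 → Mar 23, 2103: 28 days (February has 28).
Mar 23, 2103 → Apr 23, 2103: 31 days (March has 31).
Apr 23, 2103 → May 10, 2103: 17 days.
Total: 2389 days.

2389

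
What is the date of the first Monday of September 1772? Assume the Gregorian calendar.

September 1, 1772 is a Tuesday.
The first Monday is therefore September 7 (6 days later).

September 7, 1772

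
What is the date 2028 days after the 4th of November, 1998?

May 24, 2004

+365 (one year) → Nov 4, 1999 (1663 left).
+366 (one year; includes Feb 29, 2000) → Nov 4, 2000 (1297 left).
+365 (one year) → Nov 4, 2001 (932 left).
+365 (one year) → Nov 4, 2002 (567 left).
+365 (one year) → Nov 4, 2003 (202 left).
Nov has 30 days: +27 → Dec 1, 2003 (175 left).
Dec has 31 days: +31 → Jan 1, 2004 (144 left).
Jan has 31 days: +31 → Feb 1, 2004 (113 left).
Feb has 29 days: +29 → Mar 1, 2004 (84 left).
Mar has 31 days: +31 → Apr 1, 2004 (53 left).
Apr has 30 days: +30 → May 1, 2004 (23 left).
+23 → May 24, 2004.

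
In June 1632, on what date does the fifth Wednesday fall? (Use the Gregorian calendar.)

June 1, 1632 is a Tuesday.
The first Wednesday is therefore June 2 (1 days later).
The fifth Wednesday is 2 + 4×7 = June 30.

June 30, 1632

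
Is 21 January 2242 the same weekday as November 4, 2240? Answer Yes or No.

No

From Nov 4, 2240 to Jan 21, 2242 is 443 days.
443 mod 7 = 2, so they are different weekdays.
(Nov 4, 2240 is a Wednesday; Jan 21, 2242 is a Friday.)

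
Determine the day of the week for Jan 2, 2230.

January 1, 2230 is a Friday.
Jan 1, 2230 → Jan 2, 2230: 1 days.
Total: 1 days.
1 mod 7 = 1, so Friday + 1 = Saturday.

Saturday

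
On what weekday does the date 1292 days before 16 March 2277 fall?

Mar 16, 2277 is a Friday.
1292 mod 7 = 4, so 1292 days before a Friday is Friday − 4 = Monday.

Monday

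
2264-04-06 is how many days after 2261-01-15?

1177

Jan 15, 2261 → Jan 15, 2262: 365 days.
Jan 15, 2262 → Jan 15, 2263: 365 days.
Jan 15, 2263 → Jan 15, 2264: 365 days.
Jan 15, 2264 → Feb 15, 2264: 31 days (January has 31).
Feb 15, 2264 → Mar 15, 2264: 29 days (February has 29).
Mar 15, 2264 → Apr 6, 2264: 22 days.
Total: 1177 days.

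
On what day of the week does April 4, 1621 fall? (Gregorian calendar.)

Doomsday rule: the anchor day for the 1600s is Tuesday. For year 21: 21÷12 = 1 r 9, and 9÷4 = 2, so 1+9+2 = 12.
Tuesday + 12 ≡ Sunday — that's 1621's doomsday.
In April the doomsday date is Apr 4.
Apr 4 is the doomsday itself: Sunday.

Sunday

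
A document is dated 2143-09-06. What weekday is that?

Friday

Doomsday rule: the anchor day for the 2100s is Sunday. For year 43: 43÷12 = 3 r 7, and 7÷4 = 1, so 3+7+1 = 11.
Sunday + 11 ≡ Thursday — that's 2143's doomsday.
In September the doomsday date is Sep 5.
Sep 6 is 1 day after Sep 5; 1 mod 7 = 1, so Thursday + 1 = Friday.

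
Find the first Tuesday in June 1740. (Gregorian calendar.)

June 7, 1740

June 1, 1740 is a Wednesday.
The first Tuesday is therefore June 7 (6 days later).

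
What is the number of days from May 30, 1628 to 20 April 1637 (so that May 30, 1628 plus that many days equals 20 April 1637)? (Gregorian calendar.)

May 30, 1628 → May 30, 1629: 365 days.
May 30, 1629 → May 30, 1630: 365 days.
May 30, 1630 → May 30, 1631: 365 days.
May 30, 1631 → May 30, 1632: 366 days (Feb 29, 1632 is in that span).
May 30, 1632 → May 30, 1633: 365 days.
May 30, 1633 → May 30, 1634: 365 days.
May 30, 1634 → May 30, 1635: 365 days.
May 30, 1635 → May 30, 1636: 366 days (Feb 29, 1636 is in that span).
May 30, 1636 → Jun 30, 1636: 31 days (May has 31).
Jun 30, 1636 → Jul 30, 1636: 30 days (June has 30).
Jul 30, 1636 → Aug 30, 1636: 31 days (July has 31).
Aug 30, 1636 → Sep 30, 1636: 31 days (August has 31).
Sep 30, 1636 → Oct 30, 1636: 30 days (September has 30).
Oct 30, 1636 → Nov 30, 1636: 31 days (October has 31).
Nov 30, 1636 → Dec 30, 1636: 30 days (November has 30).
Dec 30, 1636 → Jan 30, 1637: 31 days (December has 31).
Jan 30, 1637 → Feb 28, 1637: 29 days (January has 31).
Feb 28, 1637 → Mar 28, 1637: 28 days (February has 28).
Mar 28, 1637 → Apr 20, 1637: 23 days.
Total: 3247 days.

3247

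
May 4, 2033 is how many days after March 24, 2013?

7346

Mar 24, 2013 → Mar 24, 2014: 365 days.
Mar 24, 2014 → Mar 24, 2015: 365 days.
Mar 24, 2015 → Mar 24, 2016: 366 days (Feb 29, 2016 is in that span).
Mar 24, 2016 → Mar 24, 2017: 365 days.
Mar 24, 2017 → Mar 24, 2018: 365 days.
Mar 24, 2018 → Mar 24, 2019: 365 days.
Mar 24, 2019 → Mar 24, 2020: 366 days (Feb 29, 2020 is in that span).
Mar 24, 2020 → Mar 24, 2021: 365 days.
Mar 24, 2021 → Mar 24, 2022: 365 days.
Mar 24, 2022 → Mar 24, 2023: 365 days.
Mar 24, 2023 → Mar 24, 2024: 366 days (Feb 29, 2024 is in that span).
Mar 24, 2024 → Mar 24, 2025: 365 days.
Mar 24, 2025 → Mar 24, 2026: 365 days.
Mar 24, 2026 → Mar 24, 2027: 365 days.
Mar 24, 2027 → Mar 24, 2028: 366 days (Feb 29, 2028 is in that span).
Mar 24, 2028 → Mar 24, 2029: 365 days.
Mar 24, 2029 → Mar 24, 2030: 365 days.
Mar 24, 2030 → Mar 24, 2031: 365 days.
Mar 24, 2031 → Mar 24, 2032: 366 days (Feb 29, 2032 is in that span).
Mar 24, 2032 → Mar 24, 2033: 365 days.
Mar 24, 2033 → Apr 24, 2033: 31 days (March has 31).
Apr 24, 2033 → May 4, 2033: 10 days.
Total: 7346 days.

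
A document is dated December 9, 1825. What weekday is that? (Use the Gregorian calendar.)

Doomsday rule: the anchor day for the 1800s is Friday. For year 25: 25÷12 = 2 r 1, and 1÷4 = 0, so 2+1+0 = 3.
Friday + 3 ≡ Monday — that's 1825's doomsday.
In December the doomsday date is Dec 12.
Dec 9 is 3 days before Dec 12; 3 mod 7 = 3, so Monday − 3 = Friday.

Friday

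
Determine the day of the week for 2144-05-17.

Sunday

Doomsday rule: the anchor day for the 2100s is Sunday. For year 44: 44÷12 = 3 r 8, and 8÷4 = 2, so 3+8+2 = 13.
Sunday + 13 ≡ Saturday — that's 2144's doomsday.
In May the doomsday date is May 9.
May 17 is 8 days after May 9; 8 mod 7 = 1, so Saturday + 1 = Sunday.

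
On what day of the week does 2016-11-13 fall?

Doomsday rule: the anchor day for the 2000s is Tuesday. For year 16: 16÷12 = 1 r 4, and 4÷4 = 1, so 1+4+1 = 6.
Tuesday + 6 ≡ Monday — that's 2016's doomsday.
In November the doomsday date is Nov 7.
Nov 13 is 6 days after Nov 7; 6 mod 7 = 6, so Monday + 6 = Sunday.

Sunday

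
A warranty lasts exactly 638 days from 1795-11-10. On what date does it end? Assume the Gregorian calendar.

August 9, 1797

+366 (one year; includes Feb 29, 1796) → Nov 10, 1796 (272 left).
Nov has 30 days: +21 → Dec 1, 1796 (251 left).
Dec has 31 days: +31 → Jan 1, 1797 (220 left).
Jan has 31 days: +31 → Feb 1, 1797 (189 left).
Feb has 28 days: +28 → Mar 1, 1797 (161 left).
Mar has 31 days: +31 → Apr 1, 1797 (130 left).
Apr has 30 days: +30 → May 1, 1797 (100 left).
May has 31 days: +31 → Jun 1, 1797 (69 left).
Jun has 30 days: +30 → Jul 1, 1797 (39 left).
Jul has 31 days: +31 → Aug 1, 1797 (8 left).
+8 → Aug 9, 1797.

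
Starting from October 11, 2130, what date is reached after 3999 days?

September 22, 2141

+365 (one year) → Oct 11, 2131 (3634 left).
+366 (one year; includes Feb 29, 2132) → Oct 11, 2132 (3268 left).
+365 (one year) → Oct 11, 2133 (2903 left).
+365 (one year) → Oct 11, 2134 (2538 left).
+365 (one year) → Oct 11, 2135 (2173 left).
+366 (one year; includes Feb 29, 2136) → Oct 11, 2136 (1807 left).
+365 (one year) → Oct 11, 2137 (1442 left).
+365 (one year) → Oct 11, 2138 (1077 left).
+365 (one year) → Oct 11, 2139 (712 left).
+366 (one year; includes Feb 29, 2140) → Oct 11, 2140 (346 left).
Oct has 31 days: +21 → Nov 1, 2140 (325 left).
Nov has 30 days: +30 → Dec 1, 2140 (295 left).
Dec has 31 days: +31 → Jan 1, 2141 (264 left).
Jan has 31 days: +31 → Feb 1, 2141 (233 left).
Feb has 28 days: +28 → Mar 1, 2141 (205 left).
Mar has 31 days: +31 → Apr 1, 2141 (174 left).
Apr has 30 days: +30 → May 1, 2141 (144 left).
May has 31 days: +31 → Jun 1, 2141 (113 left).
Jun has 30 days: +30 → Jul 1, 2141 (83 left).
Jul has 31 days: +31 → Aug 1, 2141 (52 left).
Aug has 31 days: +31 → Sep 1, 2141 (21 left).
+21 → Sep 22, 2141.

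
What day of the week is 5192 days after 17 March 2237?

Wednesday

Mar 17, 2237 is a Friday.
5192 mod 7 = 5, so 5192 days after a Friday is Friday + 5 = Wednesday.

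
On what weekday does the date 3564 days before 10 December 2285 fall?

First find the weekday of Dec 10, 2285. Doomsday rule: the anchor day for the 2200s is Friday. For year 85: 85÷12 = 7 r 1, and 1÷4 = 0, so 7+1+0 = 8.
Friday + 8 ≡ Saturday — that's 2285's doomsday.
In December the doomsday date is Dec 12.
Dec 10 is 2 days before Dec 12; 2 mod 7 = 2, so Saturday − 2 = Thursday.
3564 mod 7 = 1, so 3564 days before a Thursday is Thursday − 1 = Wednesday.

Wednesday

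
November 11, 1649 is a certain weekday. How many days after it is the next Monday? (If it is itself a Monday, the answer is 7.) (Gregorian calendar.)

4

Nov 11, 1649 is a Thursday.
From Thursday to the next Monday is 4 days.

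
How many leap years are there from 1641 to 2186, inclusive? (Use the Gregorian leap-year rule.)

132

Multiples of 4 in [1641,2186]: 136.
Of those, multiples of 100: 5 (not leap unless ÷400).
Multiples of 400: 1.
Leap years = 136 − 5 + 1 = 132.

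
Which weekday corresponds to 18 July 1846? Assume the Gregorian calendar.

Saturday

Doomsday rule: the anchor day for the 1800s is Friday. For year 46: 46÷12 = 3 r 10, and 10÷4 = 2, so 3+10+2 = 15.
Friday + 15 ≡ Saturday — that's 1846's doomsday.
In July the doomsday date is Jul 11.
Jul 18 is 7 days after Jul 11; 7 mod 7 = 0, so Saturday + 0 = Saturday.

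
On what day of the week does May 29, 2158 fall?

Monday

Doomsday rule: the anchor day for the 2100s is Sunday. For year 58: 58÷12 = 4 r 10, and 10÷4 = 2, so 4+10+2 = 16.
Sunday + 16 ≡ Tuesday — that's 2158's doomsday.
In May the doomsday date is May 9.
May 29 is 20 days after May 9; 20 mod 7 = 6, so Tuesday + 6 = Monday.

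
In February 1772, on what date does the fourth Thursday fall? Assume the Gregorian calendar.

February 1, 1772 is a Saturday.
The first Thursday is therefore February 6 (5 days later).
The fourth Thursday is 6 + 3×7 = February 27.

February 27, 1772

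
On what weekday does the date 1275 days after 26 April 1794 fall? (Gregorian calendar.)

First find the weekday of Apr 26, 1794. Doomsday rule: the anchor day for the 1700s is Sunday. For year 94: 94÷12 = 7 r 10, and 10÷4 = 2, so 7+10+2 = 19.
Sunday + 19 ≡ Friday — that's 1794's doomsday.
In April the doomsday date is Apr 4.
Apr 26 is 22 days after Apr 4; 22 mod 7 = 1, so Friday + 1 = Saturday.
1275 mod 7 = 1, so 1275 days after a Saturday is Saturday + 1 = Sunday.

Sunday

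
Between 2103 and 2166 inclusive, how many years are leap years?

Multiples of 4 in [2103,2166]: 16.
Of those, multiples of 100: 0 (not leap unless ÷400).
Multiples of 400: 0.
Leap years = 16 − 0 + 0 = 16.

16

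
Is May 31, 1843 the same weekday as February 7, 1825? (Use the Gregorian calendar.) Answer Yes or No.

From Feb 7, 1825 to May 31, 1843 is 6687 days.
6687 mod 7 = 2, so they are different weekdays.
(Feb 7, 1825 is a Monday; May 31, 1843 is a Wednesday.)

No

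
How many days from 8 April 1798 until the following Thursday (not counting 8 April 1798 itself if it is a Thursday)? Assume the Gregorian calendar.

Apr 8, 1798 is a Sunday.
From Sunday to the next Thursday is 4 days.

4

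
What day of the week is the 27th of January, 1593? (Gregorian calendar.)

Wednesday

Doomsday rule: the anchor day for the 1500s is Wednesday. For year 93: 93÷12 = 7 r 9, and 9÷4 = 2, so 7+9+2 = 18.
Wednesday + 18 ≡ Sunday — that's 1593's doomsday.
In January the doomsday date is Jan 3 (1593 is not a leap year).
Jan 27 is 24 days after Jan 3; 24 mod 7 = 3, so Sunday + 3 = Wednesday.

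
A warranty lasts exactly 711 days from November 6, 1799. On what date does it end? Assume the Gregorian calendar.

October 18, 1801

+365 (one year) → Nov 6, 1800 (346 left).
Nov has 30 days: +25 → Dec 1, 1800 (321 left).
Dec has 31 days: +31 → Jan 1, 1801 (290 left).
Jan has 31 days: +31 → Feb 1, 1801 (259 left).
Feb has 28 days: +28 → Mar 1, 1801 (231 left).
Mar has 31 days: +31 → Apr 1, 1801 (200 left).
Apr has 30 days: +30 → May 1, 1801 (170 left).
May has 31 days: +31 → Jun 1, 1801 (139 left).
Jun has 30 days: +30 → Jul 1, 1801 (109 left).
Jul has 31 days: +31 → Aug 1, 1801 (78 left).
Aug has 31 days: +31 → Sep 1, 1801 (47 left).
Sep has 30 days: +30 → Oct 1, 1801 (17 left).
+17 → Oct 18, 1801.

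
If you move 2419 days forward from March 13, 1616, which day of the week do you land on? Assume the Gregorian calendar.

Thursday

First find the weekday of Mar 13, 1616. Doomsday rule: the anchor day for the 1600s is Tuesday. For year 16: 16÷12 = 1 r 4, and 4÷4 = 1, so 1+4+1 = 6.
Tuesday + 6 ≡ Monday — that's 1616's doomsday.
In March the doomsday date is Mar 14.
Mar 13 is 1 day before Mar 14; 1 mod 7 = 1, so Monday − 1 = Sunday.
2419 mod 7 = 4, so 2419 days after a Sunday is Sunday + 4 = Thursday.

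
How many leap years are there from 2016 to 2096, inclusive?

21

Multiples of 4 in [2016,2096]: 21.
Of those, multiples of 100: 0 (not leap unless ÷400).
Multiples of 400: 0.
Leap years = 21 − 0 + 0 = 21.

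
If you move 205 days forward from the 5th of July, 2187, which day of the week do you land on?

Jul 5, 2187 is a Thursday.
205 mod 7 = 2, so 205 days after a Thursday is Thursday + 2 = Saturday.

Saturday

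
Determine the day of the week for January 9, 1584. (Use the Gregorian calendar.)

Doomsday rule: the anchor day for the 1500s is Wednesday. For year 84: 84÷12 = 7 r 0, and 0÷4 = 0, so 7+0+0 = 7.
Wednesday + 7 ≡ Wednesday — that's 1584's doomsday.
In January the doomsday date is Jan 4 (1584 is a leap year (divisible by 4)).
Jan 9 is 5 days after Jan 4; 5 mod 7 = 5, so Wednesday + 5 = Monday.

Monday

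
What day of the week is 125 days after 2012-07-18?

Tuesday

Jul 18, 2012 is a Wednesday.
125 mod 7 = 6, so 125 days after a Wednesday is Wednesday + 6 = Tuesday.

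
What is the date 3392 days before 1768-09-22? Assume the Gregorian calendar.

−366 (one year; includes Feb 29, 1768) → Sep 22, 1767 (3026 left).
−365 (one year) → Sep 22, 1766 (2661 left).
−365 (one year) → Sep 22, 1765 (2296 left).
−365 (one year) → Sep 22, 1764 (1931 left).
−366 (one year; includes Feb 29, 1764) → Sep 22, 1763 (1565 left).
−365 (one year) → Sep 22, 1762 (1200 left).
−365 (one year) → Sep 22, 1761 (835 left).
−365 (one year) → Sep 22, 1760 (470 left).
−366 (one year; includes Feb 29, 1760) → Sep 22, 1759 (104 left).
−22 → Aug 31, 1759 (end of Aug, 31 days; 82 left).
−31 → Jul 31, 1759 (end of Jul, 31 days; 51 left).
−31 → Jun 30, 1759 (end of Jun, 30 days; 20 left).
−20 → Jun 10, 1759.

June 10, 1759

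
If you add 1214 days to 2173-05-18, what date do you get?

September 13, 2176

+365 (one year) → May 18, 2174 (849 left).
+365 (one year) → May 18, 2175 (484 left).
+366 (one year; includes Feb 29, 2176) → May 18, 2176 (118 left).
May has 31 days: +14 → Jun 1, 2176 (104 left).
Jun has 30 days: +30 → Jul 1, 2176 (74 left).
Jul has 31 days: +31 → Aug 1, 2176 (43 left).
Aug has 31 days: +31 → Sep 1, 2176 (12 left).
+12 → Sep 13, 2176.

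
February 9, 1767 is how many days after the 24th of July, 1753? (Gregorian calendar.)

4948

Jul 24, 1753 → Jul 24, 1754: 365 days.
Jul 24, 1754 → Jul 24, 1755: 365 days.
Jul 24, 1755 → Jul 24, 1756: 366 days (Feb 29, 1756 is in that span).
Jul 24, 1756 → Jul 24, 1757: 365 days.
Jul 24, 1757 → Jul 24, 1758: 365 days.
Jul 24, 1758 → Jul 24, 1759: 365 days.
Jul 24, 1759 → Jul 24, 1760: 366 days (Feb 29, 1760 is in that span).
Jul 24, 1760 → Jul 24, 1761: 365 days.
Jul 24, 1761 → Jul 24, 1762: 365 days.
Jul 24, 1762 → Jul 24, 1763: 365 days.
Jul 24, 1763 → Jul 24, 1764: 366 days (Feb 29, 1764 is in that span).
Jul 24, 1764 → Jul 24, 1765: 365 days.
Jul 24, 1765 → Jul 24, 1766: 365 days.
Jul 24, 1766 → Aug 24, 1766: 31 days (July has 31).
Aug 24, 1766 → Sep 24, 1766: 31 days (August has 31).
Sep 24, 1766 → Oct 24, 1766: 30 days (September has 30).
Oct 24, 1766 → Nov 24, 1766: 31 days (October has 31).
Nov 24, 1766 → Dec 24, 1766: 30 days (November has 30).
Dec 24, 1766 → Jan 24, 1767: 31 days (December has 31).
Jan 24, 1767 → Feb 9, 1767: 16 days.
Total: 4948 days.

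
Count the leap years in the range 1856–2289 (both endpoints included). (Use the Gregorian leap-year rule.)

106

Multiples of 4 in [1856,2289]: 109.
Of those, multiples of 100: 4 (not leap unless ÷400).
Multiples of 400: 1.
Leap years = 109 − 4 + 1 = 106.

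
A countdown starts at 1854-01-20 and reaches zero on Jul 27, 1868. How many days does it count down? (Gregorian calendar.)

Jan 20, 1854 → Jan 20, 1855: 365 days.
Jan 20, 1855 → Jan 20, 1856: 365 days.
Jan 20, 1856 → Jan 20, 1857: 366 days (Feb 29, 1856 is in that span).
Jan 20, 1857 → Jan 20, 1858: 365 days.
Jan 20, 1858 → Jan 20, 1859: 365 days.
Jan 20, 1859 → Jan 20, 1860: 365 days.
Jan 20, 1860 → Jan 20, 1861: 366 days (Feb 29, 1860 is in that span).
Jan 20, 1861 → Jan 20, 1862: 365 days.
Jan 20, 1862 → Jan 20, 1863: 365 days.
Jan 20, 1863 → Jan 20, 1864: 365 days.
Jan 20, 1864 → Jan 20, 1865: 366 days (Feb 29, 1864 is in that span).
Jan 20, 1865 → Jan 20, 1866: 365 days.
Jan 20, 1866 → Jan 20, 1867: 365 days.
Jan 20, 1867 → Jan 20, 1868: 365 days.
Jan 20, 1868 → Feb 20, 1868: 31 days (January has 31).
Feb 20, 1868 → Mar 20, 1868: 29 days (February has 29).
Mar 20, 1868 → Apr 20, 1868: 31 days (March has 31).
Apr 20, 1868 → May 20, 1868: 30 days (April has 30).
May 20, 1868 → Jun 20, 1868: 31 days (May has 31).
Jun 20, 1868 → Jul 20, 1868: 30 days (June has 30).
Jul 20, 1868 → Jul 27, 1868: 7 days.
Total: 5302 days.

5302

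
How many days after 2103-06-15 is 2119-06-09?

Jun 15, 2103 → Jun 15, 2104: 366 days (Feb 29, 2104 is in that span).
Jun 15, 2104 → Jun 15, 2105: 365 days.
Jun 15, 2105 → Jun 15, 2106: 365 days.
Jun 15, 2106 → Jun 15, 2107: 365 days.
Jun 15, 2107 → Jun 15, 2108: 366 days (Feb 29, 2108 is in that span).
Jun 15, 2108 → Jun 15, 2109: 365 days.
Jun 15, 2109 → Jun 15, 2110: 365 days.
Jun 15, 2110 → Jun 15, 2111: 365 days.
Jun 15, 2111 → Jun 15, 2112: 366 days (Feb 29, 2112 is in that span).
Jun 15, 2112 → Jun 15, 2113: 365 days.
Jun 15, 2113 → Jun 15, 2114: 365 days.
Jun 15, 2114 → Jun 15, 2115: 365 days.
Jun 15, 2115 → Jun 15, 2116: 366 days (Feb 29, 2116 is in that span).
Jun 15, 2116 → Jun 15, 2117: 365 days.
Jun 15, 2117 → Jun 15, 2118: 365 days.
Jun 15, 2118 → Jul 15, 2118: 30 days (June has 30).
Jul 15, 2118 → Aug 15, 2118: 31 days (July has 31).
Aug 15, 2118 → Sep 15, 2118: 31 days (August has 31).
Sep 15, 2118 → Oct 15, 2118: 30 days (September has 30).
Oct 15, 2118 → Nov 15, 2118: 31 days (October has 31).
Nov 15, 2118 → Dec 15, 2118: 30 days (November has 30).
Dec 15, 2118 → Jan 15, 2119: 31 days (December has 31).
Jan 15, 2119 → Feb 15, 2119: 31 days (January has 31).
Feb 15, 2119 → Mar 15, 2119: 28 days (February has 28).
Mar 15, 2119 → Apr 15, 2119: 31 days (March has 31).
Apr 15, 2119 → May 15, 2119: 30 days (April has 30).
May 15, 2119 → Jun 9, 2119: 25 days.
Total: 5838 days.

5838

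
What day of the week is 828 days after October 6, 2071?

Thursday

Oct 6, 2071 is a Tuesday.
828 mod 7 = 2, so 828 days after a Tuesday is Tuesday + 2 = Thursday.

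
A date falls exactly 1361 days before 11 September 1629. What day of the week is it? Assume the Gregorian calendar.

Sep 11, 1629 is a Tuesday.
1361 mod 7 = 3, so 1361 days before a Tuesday is Tuesday − 3 = Saturday.

Saturday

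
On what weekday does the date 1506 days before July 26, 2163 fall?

Monday

Jul 26, 2163 is a Tuesday.
1506 mod 7 = 1, so 1506 days before a Tuesday is Tuesday − 1 = Monday.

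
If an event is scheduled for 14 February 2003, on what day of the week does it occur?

January 1, 2003 is a Wednesday.
Jan 1, 2003 → Feb 1, 2003: 31 days (January has 31).
Feb 1, 2003 → Feb 14, 2003: 13 days.
Total: 44 days.
44 mod 7 = 2, so Wednesday + 2 = Friday.

Friday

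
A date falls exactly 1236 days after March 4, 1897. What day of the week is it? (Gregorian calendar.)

First find the weekday of Mar 4, 1897. Doomsday rule: the anchor day for the 1800s is Friday. For year 97: 97÷12 = 8 r 1, and 1÷4 = 0, so 8+1+0 = 9.
Friday + 9 ≡ Sunday — that's 1897's doomsday.
In March the doomsday date is Mar 14.
Mar 4 is 10 days before Mar 14; 10 mod 7 = 3, so Sunday − 3 = Thursday.
1236 mod 7 = 4, so 1236 days after a Thursday is Thursday + 4 = Monday.

Monday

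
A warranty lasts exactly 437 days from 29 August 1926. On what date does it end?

+365 (one year) → Aug 29, 1927 (72 left).
Aug has 31 days: +3 → Sep 1, 1927 (69 left).
Sep has 30 days: +30 → Oct 1, 1927 (39 left).
Oct has 31 days: +31 → Nov 1, 1927 (8 left).
+8 → Nov 9, 1927.

November 9, 1927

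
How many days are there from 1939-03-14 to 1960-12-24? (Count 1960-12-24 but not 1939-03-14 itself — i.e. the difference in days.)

Mar 14, 1939 → Mar 14, 1940: 366 days (Feb 29, 1940 is in that span).
Mar 14, 1940 → Mar 14, 1941: 365 days.
Mar 14, 1941 → Mar 14, 1942: 365 days.
Mar 14, 1942 → Mar 14, 1943: 365 days.
Mar 14, 1943 → Mar 14, 1944: 366 days (Feb 29, 1944 is in that span).
Mar 14, 1944 → Mar 14, 1945: 365 days.
Mar 14, 1945 → Mar 14, 1946: 365 days.
Mar 14, 1946 → Mar 14, 1947: 365 days.
Mar 14, 1947 → Mar 14, 1948: 366 days (Feb 29, 1948 is in that span).
Mar 14, 1948 → Mar 14, 1949: 365 days.
Mar 14, 1949 → Mar 14, 1950: 365 days.
Mar 14, 1950 → Mar 14, 1951: 365 days.
Mar 14, 1951 → Mar 14, 1952: 366 days (Feb 29, 1952 is in that span).
Mar 14, 1952 → Mar 14, 1953: 365 days.
Mar 14, 1953 → Mar 14, 1954: 365 days.
Mar 14, 1954 → Mar 14, 1955: 365 days.
Mar 14, 1955 → Mar 14, 1956: 366 days (Feb 29, 1956 is in that span).
Mar 14, 1956 → Mar 14, 1957: 365 days.
Mar 14, 1957 → Mar 14, 1958: 365 days.
Mar 14, 1958 → Mar 14, 1959: 365 days.
Mar 14, 1959 → Mar 14, 1960: 366 days (Feb 29, 1960 is in that span).
Mar 14, 1960 → Apr 14, 1960: 31 days (March has 31).
Apr 14, 1960 → May 14, 1960: 30 days (April has 30).
May 14, 1960 → Jun 14, 1960: 31 days (May has 31).
Jun 14, 1960 → Jul 14, 1960: 30 days (June has 30).
Jul 14, 1960 → Aug 14, 1960: 31 days (July has 31).
Aug 14, 1960 → Sep 14, 1960: 31 days (August has 31).
Sep 14, 1960 → Oct 14, 1960: 30 days (September has 30).
Oct 14, 1960 → Nov 14, 1960: 31 days (October has 31).
Nov 14, 1960 → Dec 14, 1960: 30 days (November has 30).
Dec 14, 1960 → Dec 24, 1960: 10 days.
Total: 7956 days.

7956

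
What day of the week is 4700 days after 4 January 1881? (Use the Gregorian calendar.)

Friday

First find the weekday of Jan 4, 1881. Doomsday rule: the anchor day for the 1800s is Friday. For year 81: 81÷12 = 6 r 9, and 9÷4 = 2, so 6+9+2 = 17.
Friday + 17 ≡ Monday — that's 1881's doomsday.
In January the doomsday date is Jan 3 (1881 is not a leap year).
Jan 4 is 1 day after Jan 3; 1 mod 7 = 1, so Monday + 1 = Tuesday.
4700 mod 7 = 3, so 4700 days after a Tuesday is Tuesday + 3 = Friday.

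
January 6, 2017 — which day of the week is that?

Doomsday rule: the anchor day for the 2000s is Tuesday. For year 17: 17÷12 = 1 r 5, and 5÷4 = 1, so 1+5+1 = 7.
Tuesday + 7 ≡ Tuesday — that's 2017's doomsday.
In January the doomsday date is Jan 3 (2017 is not a leap year).
Jan 6 is 3 days after Jan 3; 3 mod 7 = 3, so Tuesday + 3 = Friday.

Friday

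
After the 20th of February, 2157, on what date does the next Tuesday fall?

Feb 20, 2157 is a Sunday.
From Sunday to the next Tuesday is 2 days.
Feb 20, 2157 + 2 = Feb 22, 2157.

February 22, 2157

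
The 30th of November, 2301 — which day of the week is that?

Doomsday rule: the anchor day for the 2300s is Wednesday. For year 01: 1÷12 = 0 r 1, and 1÷4 = 0, so 0+1+0 = 1.
Wednesday + 1 ≡ Thursday — that's 2301's doomsday.
In November the doomsday date is Nov 7.
Nov 30 is 23 days after Nov 7; 23 mod 7 = 2, so Thursday + 2 = Saturday.

Saturday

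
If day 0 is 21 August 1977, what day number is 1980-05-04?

987

Aug 21, 1977 → Aug 21, 1978: 365 days.
Aug 21, 1978 → Aug 21, 1979: 365 days.
Aug 21, 1979 → Sep 21, 1979: 31 days (August has 31).
Sep 21, 1979 → Oct 21, 1979: 30 days (September has 30).
Oct 21, 1979 → Nov 21, 1979: 31 days (October has 31).
Nov 21, 1979 → Dec 21, 1979: 30 days (November has 30).
Dec 21, 1979 → Jan 21, 1980: 31 days (December has 31).
Jan 21, 1980 → Feb 21, 1980: 31 days (January has 31).
Feb 21, 1980 → Mar 21, 1980: 29 days (February has 29).
Mar 21, 1980 → Apr 21, 1980: 31 days (March has 31).
Apr 21, 1980 → May 4, 1980: 13 days.
Total: 987 days.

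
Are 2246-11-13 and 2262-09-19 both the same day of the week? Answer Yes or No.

Yes

From Nov 13, 2246 to Sep 19, 2262 is 5789 days.
5789 mod 7 = 0, so they are the same weekday.
(Nov 13, 2246 is a Friday; Sep 19, 2262 is a Friday.)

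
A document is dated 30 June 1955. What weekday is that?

Thursday

Doomsday rule: the anchor day for the 1900s is Wednesday. For year 55: 55÷12 = 4 r 7, and 7÷4 = 1, so 4+7+1 = 12.
Wednesday + 12 ≡ Monday — that's 1955's doomsday.
In June the doomsday date is Jun 6.
Jun 30 is 24 days after Jun 6; 24 mod 7 = 3, so Monday + 3 = Thursday.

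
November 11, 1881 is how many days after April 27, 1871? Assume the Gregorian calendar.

Apr 27, 1871 → Apr 27, 1872: 366 days (Feb 29, 1872 is in that span).
Apr 27, 1872 → Apr 27, 1873: 365 days.
Apr 27, 1873 → Apr 27, 1874: 365 days.
Apr 27, 1874 → Apr 27, 1875: 365 days.
Apr 27, 1875 → Apr 27, 1876: 366 days (Feb 29, 1876 is in that span).
Apr 27, 1876 → Apr 27, 1877: 365 days.
Apr 27, 1877 → Apr 27, 1878: 365 days.
Apr 27, 1878 → Apr 27, 1879: 365 days.
Apr 27, 1879 → Apr 27, 1880: 366 days (Feb 29, 1880 is in that span).
Apr 27, 1880 → Apr 27, 1881: 365 days.
Apr 27, 1881 → May 27, 1881: 30 days (April has 30).
May 27, 1881 → Jun 27, 1881: 31 days (May has 31).
Jun 27, 1881 → Jul 27, 1881: 30 days (June has 30).
Jul 27, 1881 → Aug 27, 1881: 31 days (July has 31).
Aug 27, 1881 → Sep 27, 1881: 31 days (August has 31).
Sep 27, 1881 → Oct 27, 1881: 30 days (September has 30).
Oct 27, 1881 → Nov 11, 1881: 15 days.
Total: 3851 days.

3851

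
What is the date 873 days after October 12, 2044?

+365 (one year) → Oct 12, 2045 (508 left).
+365 (one year) → Oct 12, 2046 (143 left).
Oct has 31 days: +20 → Nov 1, 2046 (123 left).
Nov has 30 days: +30 → Dec 1, 2046 (93 left).
Dec has 31 days: +31 → Jan 1, 2047 (62 left).
Jan has 31 days: +31 → Feb 1, 2047 (31 left).
Feb has 28 days: +28 → Mar 1, 2047 (3 left).
+3 → Mar 4, 2047.

March 4, 2047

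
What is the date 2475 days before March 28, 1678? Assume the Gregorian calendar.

−365 (one year) → Mar 28, 1677 (2110 left).
−365 (one year) → Mar 28, 1676 (1745 left).
−366 (one year; includes Feb 29, 1676) → Mar 28, 1675 (1379 left).
−365 (one year) → Mar 28, 1674 (1014 left).
−365 (one year) → Mar 28, 1673 (649 left).
−365 (one year) → Mar 28, 1672 (284 left).
−28 → Feb 29, 1672 (end of Feb, 29 days; 256 left).
−29 → Jan 31, 1672 (end of Jan, 31 days; 227 left).
−31 → Dec 31, 1671 (end of Dec, 31 days; 196 left).
−31 → Nov 30, 1671 (end of Nov, 30 days; 165 left).
−30 → Oct 31, 1671 (end of Oct, 31 days; 135 left).
−31 → Sep 30, 1671 (end of Sep, 30 days; 104 left).
−30 → Aug 31, 1671 (end of Aug, 31 days; 74 left).
−31 → Jul 31, 1671 (end of Jul, 31 days; 43 left).
−31 → Jun 30, 1671 (end of Jun, 30 days; 12 left).
−12 → Jun 18, 1671.

June 18, 1671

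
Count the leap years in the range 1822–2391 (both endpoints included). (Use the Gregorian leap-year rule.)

138

Multiples of 4 in [1822,2391]: 142.
Of those, multiples of 100: 5 (not leap unless ÷400).
Multiples of 400: 1.
Leap years = 142 − 5 + 1 = 138.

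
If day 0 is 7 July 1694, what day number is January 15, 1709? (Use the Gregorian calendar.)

5305

Jul 7, 1694 → Jul 7, 1695: 365 days.
Jul 7, 1695 → Jul 7, 1696: 366 days (Feb 29, 1696 is in that span).
Jul 7, 1696 → Jul 7, 1697: 365 days.
Jul 7, 1697 → Jul 7, 1698: 365 days.
Jul 7, 1698 → Jul 7, 1699: 365 days.
Jul 7, 1699 → Jul 7, 1700: 365 days.
Jul 7, 1700 → Jul 7, 1701: 365 days.
Jul 7, 1701 → Jul 7, 1702: 365 days.
Jul 7, 1702 → Jul 7, 1703: 365 days.
Jul 7, 1703 → Jul 7, 1704: 366 days (Feb 29, 1704 is in that span).
Jul 7, 1704 → Jul 7, 1705: 365 days.
Jul 7, 1705 → Jul 7, 1706: 365 days.
Jul 7, 1706 → Jul 7, 1707: 365 days.
Jul 7, 1707 → Jul 7, 1708: 366 days (Feb 29, 1708 is in that span).
Jul 7, 1708 → Aug 7, 1708: 31 days (July has 31).
Aug 7, 1708 → Sep 7, 1708: 31 days (August has 31).
Sep 7, 1708 → Oct 7, 1708: 30 days (September has 30).
Oct 7, 1708 → Nov 7, 1708: 31 days (October has 31).
Nov 7, 1708 → Dec 7, 1708: 30 days (November has 30).
Dec 7, 1708 → Jan 7, 1709: 31 days (December has 31).
Jan 7, 1709 → Jan 15, 1709: 8 days.
Total: 5305 days.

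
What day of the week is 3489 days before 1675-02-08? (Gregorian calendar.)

Tuesday

First find the weekday of Feb 8, 1675. Doomsday rule: the anchor day for the 1600s is Tuesday. For year 75: 75÷12 = 6 r 3, and 3÷4 = 0, so 6+3+0 = 9.
Tuesday + 9 ≡ Thursday — that's 1675's doomsday.
In February the doomsday date is Feb 28 (1675 is not a leap year).
Feb 8 is 20 days before Feb 28; 20 mod 7 = 6, so Thursday − 6 = Friday.
3489 mod 7 = 3, so 3489 days before a Friday is Friday − 3 = Tuesday.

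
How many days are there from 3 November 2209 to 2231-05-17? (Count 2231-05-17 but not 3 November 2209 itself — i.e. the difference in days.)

7865

Nov 3, 2209 → Nov 3, 2210: 365 days.
Nov 3, 2210 → Nov 3, 2211: 365 days.
Nov 3, 2211 → Nov 3, 2212: 366 days (Feb 29, 2212 is in that span).
Nov 3, 2212 → Nov 3, 2213: 365 days.
Nov 3, 2213 → Nov 3, 2214: 365 days.
Nov 3, 2214 → Nov 3, 2215: 365 days.
Nov 3, 2215 → Nov 3, 2216: 366 days (Feb 29, 2216 is in that span).
Nov 3, 2216 → Nov 3, 2217: 365 days.
Nov 3, 2217 → Nov 3, 2218: 365 days.
Nov 3, 2218 → Nov 3, 2219: 365 days.
Nov 3, 2219 → Nov 3, 2220: 366 days (Feb 29, 2220 is in that span).
Nov 3, 2220 → Nov 3, 2221: 365 days.
Nov 3, 2221 → Nov 3, 2222: 365 days.
Nov 3, 2222 → Nov 3, 2223: 365 days.
Nov 3, 2223 → Nov 3, 2224: 366 days (Feb 29, 2224 is in that span).
Nov 3, 2224 → Nov 3, 2225: 365 days.
Nov 3, 2225 → Nov 3, 2226: 365 days.
Nov 3, 2226 → Nov 3, 2227: 365 days.
Nov 3, 2227 → Nov 3, 2228: 366 days (Feb 29, 2228 is in that span).
Nov 3, 2228 → Nov 3, 2229: 365 days.
Nov 3, 2229 → Nov 3, 2230: 365 days.
Nov 3, 2230 → Dec 3, 2230: 30 days (November has 30).
Dec 3, 2230 → Jan 3, 2231: 31 days (December has 31).
Jan 3, 2231 → Feb 3, 2231: 31 days (January has 31).
Feb 3, 2231 → Mar 3, 2231: 28 days (February has 28).
Mar 3, 2231 → Apr 3, 2231: 31 days (March has 31).
Apr 3, 2231 → May 3, 2231: 30 days (April has 30).
May 3, 2231 → May 17, 2231: 14 days.
Total: 7865 days.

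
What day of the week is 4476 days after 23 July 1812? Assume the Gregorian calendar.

First find the weekday of Jul 23, 1812. Doomsday rule: the anchor day for the 1800s is Friday. For year 12: 12÷12 = 1 r 0, and 0÷4 = 0, so 1+0+0 = 1.
Friday + 1 ≡ Saturday — that's 1812's doomsday.
In July the doomsday date is Jul 11.
Jul 23 is 12 days after Jul 11; 12 mod 7 = 5, so Saturday + 5 = Thursday.
4476 mod 7 = 3, so 4476 days after a Thursday is Thursday + 3 = Sunday.

Sunday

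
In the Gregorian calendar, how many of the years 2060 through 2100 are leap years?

10

Multiples of 4 in [2060,2100]: 11.
Of those, multiples of 100: 1 (not leap unless ÷400).
Multiples of 400: 0.
Leap years = 11 − 1 + 0 = 10.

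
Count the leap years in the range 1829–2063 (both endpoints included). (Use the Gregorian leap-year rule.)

57

Multiples of 4 in [1829,2063]: 58.
Of those, multiples of 100: 2 (not leap unless ÷400).
Multiples of 400: 1.
Leap years = 58 − 2 + 1 = 57.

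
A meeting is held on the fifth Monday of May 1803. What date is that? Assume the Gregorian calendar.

May 1, 1803 is a Sunday.
The first Monday is therefore May 2 (1 days later).
The fifth Monday is 2 + 4×7 = May 30.

May 30, 1803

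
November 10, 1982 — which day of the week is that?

Doomsday rule: the anchor day for the 1900s is Wednesday. For year 82: 82÷12 = 6 r 10, and 10÷4 = 2, so 6+10+2 = 18.
Wednesday + 18 ≡ Sunday — that's 1982's doomsday.
In November the doomsday date is Nov 7.
Nov 10 is 3 days after Nov 7; 3 mod 7 = 3, so Sunday + 3 = Wednesday.

Wednesday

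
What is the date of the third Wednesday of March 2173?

March 17, 2173

March 1, 2173 is a Monday.
The first Wednesday is therefore March 3 (2 days later).
The third Wednesday is 3 + 2×7 = March 17.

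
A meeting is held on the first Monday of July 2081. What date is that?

July 1, 2081 is a Tuesday.
The first Monday is therefore July 7 (6 days later).

July 7, 2081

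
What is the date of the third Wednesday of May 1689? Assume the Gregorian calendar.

May 18, 1689

May 1, 1689 is a Sunday.
The first Wednesday is therefore May 4 (3 days later).
The third Wednesday is 4 + 2×7 = May 18.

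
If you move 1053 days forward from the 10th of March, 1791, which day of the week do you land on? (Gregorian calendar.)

Sunday

First find the weekday of Mar 10, 1791. Doomsday rule: the anchor day for the 1700s is Sunday. For year 91: 91÷12 = 7 r 7, and 7÷4 = 1, so 7+7+1 = 15.
Sunday + 15 ≡ Monday — that's 1791's doomsday.
In March the doomsday date is Mar 14.
Mar 10 is 4 days before Mar 14; 4 mod 7 = 4, so Monday − 4 = Thursday.
1053 mod 7 = 3, so 1053 days after a Thursday is Thursday + 3 = Sunday.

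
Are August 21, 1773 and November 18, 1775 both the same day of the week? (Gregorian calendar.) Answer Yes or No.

Yes

From Aug 21, 1773 to Nov 18, 1775 is 819 days.
819 mod 7 = 0, so they are the same weekday.
(Aug 21, 1773 is a Saturday; Nov 18, 1775 is a Saturday.)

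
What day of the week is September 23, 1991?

Doomsday rule: the anchor day for the 1900s is Wednesday. For year 91: 91÷12 = 7 r 7, and 7÷4 = 1, so 7+7+1 = 15.
Wednesday + 15 ≡ Thursday — that's 1991's doomsday.
In September the doomsday date is Sep 5.
Sep 23 is 18 days after Sep 5; 18 mod 7 = 4, so Thursday + 4 = Monday.

Monday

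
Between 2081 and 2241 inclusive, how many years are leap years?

Multiples of 4 in [2081,2241]: 40.
Of those, multiples of 100: 2 (not leap unless ÷400).
Multiples of 400: 0.
Leap years = 40 − 2 + 0 = 38.

38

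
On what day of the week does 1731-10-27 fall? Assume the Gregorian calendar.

Saturday

Doomsday rule: the anchor day for the 1700s is Sunday. For year 31: 31÷12 = 2 r 7, and 7÷4 = 1, so 2+7+1 = 10.
Sunday + 10 ≡ Wednesday — that's 1731's doomsday.
In October the doomsday date is Oct 10.
Oct 27 is 17 days after Oct 10; 17 mod 7 = 3, so Wednesday + 3 = Saturday.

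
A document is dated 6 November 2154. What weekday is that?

Wednesday

Doomsday rule: the anchor day for the 2100s is Sunday. For year 54: 54÷12 = 4 r 6, and 6÷4 = 1, so 4+6+1 = 11.
Sunday + 11 ≡ Thursday — that's 2154's doomsday.
In November the doomsday date is Nov 7.
Nov 6 is 1 day before Nov 7; 1 mod 7 = 1, so Thursday − 1 = Wednesday.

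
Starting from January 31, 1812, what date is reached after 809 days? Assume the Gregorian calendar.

+366 (one year; includes Feb 29, 1812) → Jan 31, 1813 (443 left).
+365 (one year) → Jan 31, 1814 (78 left).
Jan has 31 days: +1 → Feb 1, 1814 (77 left).
Feb has 28 days: +28 → Mar 1, 1814 (49 left).
Mar has 31 days: +31 → Apr 1, 1814 (18 left).
+18 → Apr 19, 1814.

April 19, 1814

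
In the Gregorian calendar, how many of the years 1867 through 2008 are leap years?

35

Multiples of 4 in [1867,2008]: 36.
Of those, multiples of 100: 2 (not leap unless ÷400).
Multiples of 400: 1.
Leap years = 36 − 2 + 1 = 35.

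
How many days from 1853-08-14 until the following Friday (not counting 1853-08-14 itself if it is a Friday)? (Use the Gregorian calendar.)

Aug 14, 1853 is a Sunday.
From Sunday to the next Friday is 5 days.

5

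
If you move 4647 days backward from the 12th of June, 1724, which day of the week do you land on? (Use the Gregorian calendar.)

First find the weekday of Jun 12, 1724. Doomsday rule: the anchor day for the 1700s is Sunday. For year 24: 24÷12 = 2 r 0, and 0÷4 = 0, so 2+0+0 = 2.
Sunday + 2 ≡ Tuesday — that's 1724's doomsday.
In June the doomsday date is Jun 6.
Jun 12 is 6 days after Jun 6; 6 mod 7 = 6, so Tuesday + 6 = Monday.
4647 mod 7 = 6, so 4647 days before a Monday is Monday − 6 = Tuesday.

Tuesday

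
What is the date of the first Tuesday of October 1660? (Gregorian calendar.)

October 5, 1660

October 1, 1660 is a Friday.
The first Tuesday is therefore October 5 (4 days later).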